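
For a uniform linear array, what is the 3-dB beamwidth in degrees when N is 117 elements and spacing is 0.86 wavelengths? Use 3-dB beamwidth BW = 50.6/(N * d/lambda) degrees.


BW = 50.6 / (117 * 0.86) = 50.6 / 100.62 = 0.5

0.5 deg


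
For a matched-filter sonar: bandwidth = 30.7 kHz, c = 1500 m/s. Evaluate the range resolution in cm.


dR = c/(2*BW) = 1500 / (2 * 30.7e3) = 0.0244 m = 2.44 cm

2.44 cm


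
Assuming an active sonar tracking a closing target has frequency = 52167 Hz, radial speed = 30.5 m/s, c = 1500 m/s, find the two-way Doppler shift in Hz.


fd = 2*f*v/c = 2 * 52167 * 30.5 / 1500 = 2121.46

2121.46 Hz


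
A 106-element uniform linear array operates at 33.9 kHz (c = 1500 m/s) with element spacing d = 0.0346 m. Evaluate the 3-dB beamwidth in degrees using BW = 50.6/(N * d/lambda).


Step 1: lambda = 1500/33900 = 0.04425 m
Step 2: d/lambda = 0.0346/0.04425 = 0.7819
Step 3: BW = 50.6/(N * d/lambda) = 50.6/(106 * 0.7819) = 0.61

0.61 deg


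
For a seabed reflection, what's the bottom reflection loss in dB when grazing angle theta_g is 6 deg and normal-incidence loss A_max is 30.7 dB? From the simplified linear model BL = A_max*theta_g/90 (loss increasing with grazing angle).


BL = A_max * theta_g / 90 = 30.7 * 6 / 90 = 2.05

2.05 dB


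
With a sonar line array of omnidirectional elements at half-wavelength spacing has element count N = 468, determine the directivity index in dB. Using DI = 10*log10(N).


DI = 10*log10(468) = 26.7

26.7 dB


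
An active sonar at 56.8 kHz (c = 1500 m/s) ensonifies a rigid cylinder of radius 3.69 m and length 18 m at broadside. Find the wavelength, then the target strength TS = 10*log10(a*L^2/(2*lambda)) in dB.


Step 1: lambda = c/f = 1500/56800 = 0.02641 m
Step 2: TS = 10*log10(a*L^2/(2*lambda)) = 10*log10(3.69*18^2/(2*0.02641)) = 43.55

43.55 dB


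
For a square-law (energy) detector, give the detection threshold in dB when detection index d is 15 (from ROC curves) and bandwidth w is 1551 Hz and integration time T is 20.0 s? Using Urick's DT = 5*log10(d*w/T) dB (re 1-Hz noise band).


15.33 dB


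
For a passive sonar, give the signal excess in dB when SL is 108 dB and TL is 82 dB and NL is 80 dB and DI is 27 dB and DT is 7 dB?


SE = SL - TL - NL + DI - DT = 108 - 82 - 80 + 27 - 7 = -34

-34 dB


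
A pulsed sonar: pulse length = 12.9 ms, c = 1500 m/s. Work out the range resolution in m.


dR = c*tau/2 = 1500 * 12.9e-3 / 2 = 9.675

9.675 m


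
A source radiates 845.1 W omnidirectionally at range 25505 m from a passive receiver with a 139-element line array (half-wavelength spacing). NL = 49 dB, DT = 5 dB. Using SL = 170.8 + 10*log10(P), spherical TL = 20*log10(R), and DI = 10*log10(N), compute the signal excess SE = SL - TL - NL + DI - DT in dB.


Step 1: SL = 170.8 + 10*log10(845.1) = 200.07 dB
Step 2: TL = 20*log10(25505) = 88.13 dB
Step 3: DI = 10*log10(139) = 21.43 dB
Step 4: SE = SL - TL - NL + DI - DT = 200.07 - 88.13 - 49 + 21.43 - 5 = 79.37

79.37 dB


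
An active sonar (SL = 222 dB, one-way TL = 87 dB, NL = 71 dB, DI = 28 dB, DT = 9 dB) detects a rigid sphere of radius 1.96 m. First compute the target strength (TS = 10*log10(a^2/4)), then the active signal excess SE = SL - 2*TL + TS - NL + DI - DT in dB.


Step 1: TS = 10*log10(1.96^2/4) = -0.18 dB
Step 2: SE = SL - 2*TL + TS - NL + DI - DT = 222 - 2*87 + (-0.18) - 71 + 28 - 9 = -4.18

-4.18 dB


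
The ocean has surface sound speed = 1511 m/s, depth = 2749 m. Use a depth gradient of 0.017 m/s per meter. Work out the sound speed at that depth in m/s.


1557.733 m/s


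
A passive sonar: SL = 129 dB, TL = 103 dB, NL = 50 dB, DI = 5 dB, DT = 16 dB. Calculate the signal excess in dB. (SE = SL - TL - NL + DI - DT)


SE = SL - TL - NL + DI - DT = 129 - 103 - 50 + 5 - 16 = -35

-35 dB


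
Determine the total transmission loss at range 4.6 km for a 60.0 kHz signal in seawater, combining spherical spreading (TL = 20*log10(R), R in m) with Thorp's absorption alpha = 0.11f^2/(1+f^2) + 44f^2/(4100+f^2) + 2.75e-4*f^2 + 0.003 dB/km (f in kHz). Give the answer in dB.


Step 1 (Thorp): alpha = 0.11*3600.0/(1+3600.0) + 44*3600.0/(4100+3600.0) + 2.75e-4*3600.0 + 0.003 = 21.6744 dB/km
Step 2: TL_spread = 20*log10(4600) = 73.26 dB
Step 3: TL_abs = alpha*R = 21.6744 * 4.6 = 99.7 dB
Step 4: TL_total = 73.26 + 99.7 = 172.96

172.96 dB


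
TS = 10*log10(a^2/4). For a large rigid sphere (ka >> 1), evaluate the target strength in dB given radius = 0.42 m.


TS = 10*log10(0.42^2 / 4) = 10*log10(0.0441) = -13.56

-13.56 dB


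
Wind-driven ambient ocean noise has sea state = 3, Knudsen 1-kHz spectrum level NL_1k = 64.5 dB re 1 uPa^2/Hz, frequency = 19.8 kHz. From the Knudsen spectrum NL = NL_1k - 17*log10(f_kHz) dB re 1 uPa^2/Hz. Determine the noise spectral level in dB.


NL = NL_1k - 17*log10(f_kHz) = 64.5 - 17*log10(19.8) = 64.5 - (22.04) = 42.46

42.46 dB


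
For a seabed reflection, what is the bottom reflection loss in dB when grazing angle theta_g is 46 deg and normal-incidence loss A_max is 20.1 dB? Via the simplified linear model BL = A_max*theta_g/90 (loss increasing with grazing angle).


BL = A_max * theta_g / 90 = 20.1 * 46 / 90 = 10.27

10.27 dB


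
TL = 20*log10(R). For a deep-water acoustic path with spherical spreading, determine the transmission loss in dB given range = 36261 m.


91.19 dB


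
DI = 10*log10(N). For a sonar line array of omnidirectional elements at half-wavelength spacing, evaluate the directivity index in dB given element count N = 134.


DI = 10*log10(134) = 21.27

21.27 dB


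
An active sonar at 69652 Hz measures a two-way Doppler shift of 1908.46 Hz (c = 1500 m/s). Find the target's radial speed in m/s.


From fd = 2*f*v/c, v = c*fd/(2*f) = 1500 * 1908.46 / (2*69652) = 20.55

20.55 m/s


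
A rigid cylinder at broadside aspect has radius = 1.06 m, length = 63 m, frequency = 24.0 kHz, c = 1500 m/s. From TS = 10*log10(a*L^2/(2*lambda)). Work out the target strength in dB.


lambda = 1500/24000 = 0.0625 m
TS = 10*log10(1.06*63^2/(2*0.0625)) = 45.27

45.27 dB


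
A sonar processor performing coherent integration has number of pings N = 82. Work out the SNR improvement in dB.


19.14 dB


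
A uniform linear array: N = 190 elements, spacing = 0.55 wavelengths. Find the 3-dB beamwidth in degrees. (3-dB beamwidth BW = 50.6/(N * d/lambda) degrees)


BW = 50.6 / (190 * 0.55) = 50.6 / 104.5 = 0.48

0.48 deg


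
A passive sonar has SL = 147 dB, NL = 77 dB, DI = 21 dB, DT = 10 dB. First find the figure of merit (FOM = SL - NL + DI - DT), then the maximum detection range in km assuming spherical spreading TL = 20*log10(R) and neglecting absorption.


Step 1: FOM = SL - NL + DI - DT = 147 - 77 + 21 - 10 = 81 dB
Step 2: at max range FOM = TL = 20*log10(R), so R = 10^(81/20) = 11220.18 m = 11.22 km

11.22 km


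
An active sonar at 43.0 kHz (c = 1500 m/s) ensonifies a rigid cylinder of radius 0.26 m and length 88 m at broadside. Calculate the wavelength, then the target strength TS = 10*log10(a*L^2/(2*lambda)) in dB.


Step 1: lambda = c/f = 1500/43000 = 0.03488 m
Step 2: TS = 10*log10(a*L^2/(2*lambda)) = 10*log10(0.26*88^2/(2*0.03488)) = 44.6

44.6 dB


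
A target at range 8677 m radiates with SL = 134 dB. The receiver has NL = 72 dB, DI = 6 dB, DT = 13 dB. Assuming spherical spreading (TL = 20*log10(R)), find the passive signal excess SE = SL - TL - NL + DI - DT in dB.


Step 1: TL = 20*log10(8677) = 78.77 dB
Step 2: SE = 134 - 78.77 - 72 + 6 - 13 = -23.77

-23.77 dB


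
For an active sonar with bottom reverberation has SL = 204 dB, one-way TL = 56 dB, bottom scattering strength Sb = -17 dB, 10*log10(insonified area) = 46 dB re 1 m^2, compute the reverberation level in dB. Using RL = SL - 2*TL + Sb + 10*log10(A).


RL = SL - 2*TL + Sb + 10*log10(A) = 204 - 2*56 + (-17) + 46 = 121

121 dB


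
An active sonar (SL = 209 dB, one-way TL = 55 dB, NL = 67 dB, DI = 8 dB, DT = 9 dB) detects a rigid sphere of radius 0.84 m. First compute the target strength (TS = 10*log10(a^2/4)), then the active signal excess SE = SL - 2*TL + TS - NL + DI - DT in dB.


Step 1: TS = 10*log10(0.84^2/4) = -7.54 dB
Step 2: SE = SL - 2*TL + TS - NL + DI - DT = 209 - 2*55 + (-7.54) - 67 + 8 - 9 = 23.46

23.46 dB


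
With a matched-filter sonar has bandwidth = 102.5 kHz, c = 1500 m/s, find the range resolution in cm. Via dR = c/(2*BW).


dR = c/(2*BW) = 1500 / (2 * 102.5e3) = 0.0073 m = 0.73 cm

0.73 cm


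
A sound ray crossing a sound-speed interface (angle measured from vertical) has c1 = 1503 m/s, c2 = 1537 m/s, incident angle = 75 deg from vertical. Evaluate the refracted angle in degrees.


sin(theta2) = (c2/c1)*sin(theta1) = (1537/1503)*sin(75 deg) = 0.98778
theta2 = arcsin(0.98778) = 81.03

81.03 deg


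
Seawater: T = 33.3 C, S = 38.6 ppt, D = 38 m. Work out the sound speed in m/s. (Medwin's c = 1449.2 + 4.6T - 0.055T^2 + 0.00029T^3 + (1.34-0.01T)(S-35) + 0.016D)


c = 1449.2 + 4.6*33.3 - 0.055*33.3^2 + 0.00029*33.3^3 + (1.34 - 0.01*33.3)*(38.6 - 35) + 0.016*38 = 1556.33

1556.33 m/s


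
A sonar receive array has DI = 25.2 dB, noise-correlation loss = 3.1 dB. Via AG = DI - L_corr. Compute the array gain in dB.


AG = DI - L_corr = 25.2 - 3.1 = 22.1

22.1 dB


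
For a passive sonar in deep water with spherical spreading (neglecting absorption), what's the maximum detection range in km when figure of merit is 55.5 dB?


0.6 km


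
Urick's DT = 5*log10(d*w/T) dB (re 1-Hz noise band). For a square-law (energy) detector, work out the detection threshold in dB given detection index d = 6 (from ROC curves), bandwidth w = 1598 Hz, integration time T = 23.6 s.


DT = 5*log10(d*w/T) = 5*log10(6 * 1598 / 23.6) = 5*log10(406.27) = 13.04

13.04 dB


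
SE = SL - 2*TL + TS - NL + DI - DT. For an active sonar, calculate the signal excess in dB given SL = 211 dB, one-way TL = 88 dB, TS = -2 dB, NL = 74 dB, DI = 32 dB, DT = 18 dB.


SE = SL - 2*TL + TS - NL + DI - DT = 211 - 2*88 + (-2) - 74 + 32 - 18 = -27

-27 dB


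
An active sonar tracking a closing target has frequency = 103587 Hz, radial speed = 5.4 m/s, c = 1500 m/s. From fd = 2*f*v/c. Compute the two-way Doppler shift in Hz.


fd = 2*f*v/c = 2 * 103587 * 5.4 / 1500 = 745.83

745.83 Hz


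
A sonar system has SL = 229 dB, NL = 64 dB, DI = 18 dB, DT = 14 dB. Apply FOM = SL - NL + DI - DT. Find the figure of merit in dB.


169 dB


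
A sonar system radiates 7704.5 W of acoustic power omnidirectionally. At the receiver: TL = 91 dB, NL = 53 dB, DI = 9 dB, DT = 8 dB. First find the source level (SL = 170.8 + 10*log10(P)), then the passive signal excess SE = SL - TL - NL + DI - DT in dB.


Step 1: SL = 170.8 + 10*log10(7704.5) = 209.67 dB
Step 2: SE = SL - TL - NL + DI - DT = 209.67 - 91 - 53 + 9 - 8 = 66.67

66.67 dB


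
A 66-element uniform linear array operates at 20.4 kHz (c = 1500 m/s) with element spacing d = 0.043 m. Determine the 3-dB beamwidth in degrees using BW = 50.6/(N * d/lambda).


1.31 deg


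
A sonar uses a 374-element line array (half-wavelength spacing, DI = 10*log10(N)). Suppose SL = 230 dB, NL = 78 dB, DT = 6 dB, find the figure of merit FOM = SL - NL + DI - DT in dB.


Step 1: DI = 10*log10(374) = 25.73 dB
Step 2: FOM = SL - NL + DI - DT = 230 - 78 + 25.73 - 6 = 171.73

171.73 dB


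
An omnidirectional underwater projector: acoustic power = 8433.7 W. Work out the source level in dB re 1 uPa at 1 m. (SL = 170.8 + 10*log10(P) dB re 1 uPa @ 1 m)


SL = 170.8 + 10*log10(8433.7) = 170.8 + 39.26 = 210.06

210.06 dB


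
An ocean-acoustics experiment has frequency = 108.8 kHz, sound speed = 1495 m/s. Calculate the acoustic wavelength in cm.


lambda = c/f = 1495 / 108800 = 0.0137 m = 1.37 cm

1.37 cm


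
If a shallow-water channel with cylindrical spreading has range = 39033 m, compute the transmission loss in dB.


TL = 10*log10(39033) = 45.91

45.91 dB


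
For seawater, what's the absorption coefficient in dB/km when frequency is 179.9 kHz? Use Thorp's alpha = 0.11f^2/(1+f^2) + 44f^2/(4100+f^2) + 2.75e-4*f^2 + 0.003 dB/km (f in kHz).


48.066 dB/km


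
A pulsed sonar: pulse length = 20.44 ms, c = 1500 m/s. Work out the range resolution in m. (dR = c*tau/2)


dR = c*tau/2 = 1500 * 20.44e-3 / 2 = 15.33

15.33 m


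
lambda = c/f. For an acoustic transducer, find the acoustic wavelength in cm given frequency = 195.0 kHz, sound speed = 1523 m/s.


lambda = c/f = 1523 / 195000 = 0.0078 m = 0.78 cm

0.78 cm


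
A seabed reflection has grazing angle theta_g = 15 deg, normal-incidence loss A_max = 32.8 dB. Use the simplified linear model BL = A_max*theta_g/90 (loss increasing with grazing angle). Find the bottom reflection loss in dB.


BL = A_max * theta_g / 90 = 32.8 * 15 / 90 = 5.47

5.47 dB


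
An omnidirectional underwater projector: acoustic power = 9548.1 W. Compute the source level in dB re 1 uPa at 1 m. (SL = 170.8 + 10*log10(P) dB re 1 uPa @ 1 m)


210.6 dB


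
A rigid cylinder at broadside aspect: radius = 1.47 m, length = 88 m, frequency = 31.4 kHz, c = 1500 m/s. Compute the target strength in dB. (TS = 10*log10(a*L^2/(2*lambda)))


lambda = 1500/31400 = 0.04777 m
TS = 10*log10(1.47*88^2/(2*0.04777)) = 50.76

50.76 dB


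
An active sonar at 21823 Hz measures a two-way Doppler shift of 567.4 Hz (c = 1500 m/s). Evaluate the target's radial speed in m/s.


19.5 m/s


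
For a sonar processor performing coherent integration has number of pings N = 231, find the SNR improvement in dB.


Gain = 10*log10(231) = 23.64

23.64 dB


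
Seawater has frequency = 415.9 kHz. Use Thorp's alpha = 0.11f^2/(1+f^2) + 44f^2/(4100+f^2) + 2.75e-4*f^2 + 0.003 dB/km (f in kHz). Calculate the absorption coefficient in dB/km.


90.662 dB/km


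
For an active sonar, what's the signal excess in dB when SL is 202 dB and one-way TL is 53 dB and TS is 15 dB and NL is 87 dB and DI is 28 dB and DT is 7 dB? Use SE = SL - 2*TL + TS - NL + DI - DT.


45 dB


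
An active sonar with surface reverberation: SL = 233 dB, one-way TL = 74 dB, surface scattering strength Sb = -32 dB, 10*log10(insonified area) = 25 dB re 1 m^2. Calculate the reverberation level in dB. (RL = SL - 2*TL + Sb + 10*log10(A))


78 dB


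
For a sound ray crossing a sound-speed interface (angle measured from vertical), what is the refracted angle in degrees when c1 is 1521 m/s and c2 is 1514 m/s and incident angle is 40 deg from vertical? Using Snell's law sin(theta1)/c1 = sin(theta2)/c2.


sin(theta2) = (c2/c1)*sin(theta1) = (1514/1521)*sin(40 deg) = 0.63983
theta2 = arcsin(0.63983) = 39.78

39.78 deg


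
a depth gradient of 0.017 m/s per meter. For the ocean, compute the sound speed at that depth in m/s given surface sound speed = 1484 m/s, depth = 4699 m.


c = 1484 + 0.017 * 4699 = 1563.883

1563.883 m/s


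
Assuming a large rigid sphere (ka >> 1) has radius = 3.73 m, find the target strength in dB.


TS = 10*log10(3.73^2 / 4) = 10*log10(3.478225) = 5.41

5.41 dB


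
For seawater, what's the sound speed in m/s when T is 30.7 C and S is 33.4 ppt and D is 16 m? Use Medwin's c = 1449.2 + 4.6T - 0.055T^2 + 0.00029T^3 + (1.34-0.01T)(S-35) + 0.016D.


1545.58 m/s


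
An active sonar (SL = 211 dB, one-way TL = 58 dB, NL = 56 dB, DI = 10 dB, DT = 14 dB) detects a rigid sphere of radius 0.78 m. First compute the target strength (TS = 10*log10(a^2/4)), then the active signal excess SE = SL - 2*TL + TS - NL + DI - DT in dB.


Step 1: TS = 10*log10(0.78^2/4) = -8.18 dB
Step 2: SE = SL - 2*TL + TS - NL + DI - DT = 211 - 2*58 + (-8.18) - 56 + 10 - 14 = 26.82

26.82 dB


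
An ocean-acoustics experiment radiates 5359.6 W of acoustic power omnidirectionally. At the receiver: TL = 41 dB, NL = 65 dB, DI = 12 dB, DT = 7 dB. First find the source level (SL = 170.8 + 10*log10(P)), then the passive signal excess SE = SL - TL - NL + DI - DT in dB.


Step 1: SL = 170.8 + 10*log10(5359.6) = 208.09 dB
Step 2: SE = SL - TL - NL + DI - DT = 208.09 - 41 - 65 + 12 - 7 = 107.09

107.09 dB


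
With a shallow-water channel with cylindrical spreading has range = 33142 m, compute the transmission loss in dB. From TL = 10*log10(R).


TL = 10*log10(33142) = 45.2

45.2 dB


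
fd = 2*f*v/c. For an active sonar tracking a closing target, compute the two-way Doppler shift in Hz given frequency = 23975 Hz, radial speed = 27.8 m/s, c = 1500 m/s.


fd = 2*f*v/c = 2 * 23975 * 27.8 / 1500 = 888.67

888.67 Hz


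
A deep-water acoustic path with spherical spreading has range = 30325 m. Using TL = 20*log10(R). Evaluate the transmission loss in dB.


89.64 dB


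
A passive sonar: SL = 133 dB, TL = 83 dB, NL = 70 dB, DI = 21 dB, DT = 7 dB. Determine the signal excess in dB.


SE = SL - TL - NL + DI - DT = 133 - 83 - 70 + 21 - 7 = -6

-6 dB


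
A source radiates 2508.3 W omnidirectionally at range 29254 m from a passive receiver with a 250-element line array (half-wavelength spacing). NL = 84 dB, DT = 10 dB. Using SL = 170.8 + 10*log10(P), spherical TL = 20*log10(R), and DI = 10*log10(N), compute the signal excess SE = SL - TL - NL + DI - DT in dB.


45.45 dB


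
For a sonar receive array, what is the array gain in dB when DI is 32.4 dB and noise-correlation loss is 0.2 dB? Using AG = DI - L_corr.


32.2 dB


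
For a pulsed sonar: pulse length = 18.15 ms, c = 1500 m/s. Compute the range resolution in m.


13.6125 m


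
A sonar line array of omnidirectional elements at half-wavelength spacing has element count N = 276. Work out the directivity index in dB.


24.41 dB


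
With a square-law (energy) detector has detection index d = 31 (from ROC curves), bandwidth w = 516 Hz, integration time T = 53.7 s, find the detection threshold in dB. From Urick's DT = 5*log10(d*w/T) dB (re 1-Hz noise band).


DT = 5*log10(d*w/T) = 5*log10(31 * 516 / 53.7) = 5*log10(297.88) = 12.37

12.37 dB


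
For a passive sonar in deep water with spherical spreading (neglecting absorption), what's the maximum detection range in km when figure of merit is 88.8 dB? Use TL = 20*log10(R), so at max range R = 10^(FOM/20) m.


At max range FOM = TL, so 20*log10(R) = 88.8
R = 10^(88.8/20) = 27542.29 m = 27.54 km

27.54 km


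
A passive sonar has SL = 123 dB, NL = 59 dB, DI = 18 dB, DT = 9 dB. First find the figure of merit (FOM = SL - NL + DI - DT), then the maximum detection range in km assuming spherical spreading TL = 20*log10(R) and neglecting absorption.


Step 1: FOM = SL - NL + DI - DT = 123 - 59 + 18 - 9 = 73 dB
Step 2: at max range FOM = TL = 20*log10(R), so R = 10^(73/20) = 4466.84 m = 4.47 km

4.47 km


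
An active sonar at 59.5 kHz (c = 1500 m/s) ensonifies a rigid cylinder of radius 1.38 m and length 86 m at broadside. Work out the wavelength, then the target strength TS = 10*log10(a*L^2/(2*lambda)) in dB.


Step 1: lambda = c/f = 1500/59500 = 0.02521 m
Step 2: TS = 10*log10(a*L^2/(2*lambda)) = 10*log10(1.38*86^2/(2*0.02521)) = 53.06

53.06 dB


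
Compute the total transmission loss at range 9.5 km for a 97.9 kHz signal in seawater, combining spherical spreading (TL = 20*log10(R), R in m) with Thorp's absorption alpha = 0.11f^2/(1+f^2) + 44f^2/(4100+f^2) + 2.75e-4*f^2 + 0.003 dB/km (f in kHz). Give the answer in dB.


Step 1 (Thorp): alpha = 0.11*9584.41/(1+9584.41) + 44*9584.41/(4100+9584.41) + 2.75e-4*9584.41 + 0.003 = 33.5658 dB/km
Step 2: TL_spread = 20*log10(9500) = 79.55 dB
Step 3: TL_abs = alpha*R = 33.5658 * 9.5 = 318.88 dB
Step 4: TL_total = 79.55 + 318.88 = 398.43

398.43 dB


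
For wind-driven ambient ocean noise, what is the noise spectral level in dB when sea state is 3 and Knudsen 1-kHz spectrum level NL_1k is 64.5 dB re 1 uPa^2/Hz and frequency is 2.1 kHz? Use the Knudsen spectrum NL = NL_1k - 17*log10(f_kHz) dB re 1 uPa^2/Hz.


59.02 dB


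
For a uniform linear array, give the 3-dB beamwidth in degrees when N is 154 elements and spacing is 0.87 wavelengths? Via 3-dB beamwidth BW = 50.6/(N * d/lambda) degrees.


0.38 deg


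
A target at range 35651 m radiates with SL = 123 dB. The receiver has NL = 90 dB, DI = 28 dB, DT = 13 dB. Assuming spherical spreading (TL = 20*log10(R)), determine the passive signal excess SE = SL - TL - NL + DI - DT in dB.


Step 1: TL = 20*log10(35651) = 91.04 dB
Step 2: SE = 123 - 91.04 - 90 + 28 - 13 = -43.04

-43.04 dB


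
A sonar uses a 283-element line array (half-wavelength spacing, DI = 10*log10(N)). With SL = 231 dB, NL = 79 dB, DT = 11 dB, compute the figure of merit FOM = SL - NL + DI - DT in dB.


Step 1: DI = 10*log10(283) = 24.52 dB
Step 2: FOM = SL - NL + DI - DT = 231 - 79 + 24.52 - 11 = 165.52

165.52 dB


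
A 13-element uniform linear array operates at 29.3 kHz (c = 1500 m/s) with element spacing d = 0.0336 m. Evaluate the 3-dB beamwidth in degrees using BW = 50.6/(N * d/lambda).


Step 1: lambda = 1500/29300 = 0.05119 m
Step 2: d/lambda = 0.0336/0.05119 = 0.6564
Step 3: BW = 50.6/(N * d/lambda) = 50.6/(13 * 0.6564) = 5.93

5.93 deg


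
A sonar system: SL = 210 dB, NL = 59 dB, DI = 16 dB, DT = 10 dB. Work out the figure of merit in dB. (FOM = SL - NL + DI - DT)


FOM = SL - NL + DI - DT = 210 - 59 + 16 - 10 = 157

157 dB


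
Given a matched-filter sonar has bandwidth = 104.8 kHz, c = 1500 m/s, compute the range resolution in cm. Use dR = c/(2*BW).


dR = c/(2*BW) = 1500 / (2 * 104.8e3) = 0.0072 m = 0.72 cm

0.72 cm


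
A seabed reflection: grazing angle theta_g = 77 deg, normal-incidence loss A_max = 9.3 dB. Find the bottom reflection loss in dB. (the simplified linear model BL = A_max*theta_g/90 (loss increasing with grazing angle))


7.96 dB


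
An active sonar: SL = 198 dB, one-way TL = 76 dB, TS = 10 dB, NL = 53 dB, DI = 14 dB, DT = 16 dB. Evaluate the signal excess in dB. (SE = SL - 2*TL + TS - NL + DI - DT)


SE = SL - 2*TL + TS - NL + DI - DT = 198 - 2*76 + (10) - 53 + 14 - 16 = 1

1 dB


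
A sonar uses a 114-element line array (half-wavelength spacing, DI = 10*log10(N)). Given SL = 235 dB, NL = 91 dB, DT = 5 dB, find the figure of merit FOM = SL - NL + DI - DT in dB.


Step 1: DI = 10*log10(114) = 20.57 dB
Step 2: FOM = SL - NL + DI - DT = 235 - 91 + 20.57 - 5 = 159.57

159.57 dB


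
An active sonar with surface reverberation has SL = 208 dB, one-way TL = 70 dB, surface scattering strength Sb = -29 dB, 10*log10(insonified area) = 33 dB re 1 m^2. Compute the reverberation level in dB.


RL = SL - 2*TL + Sb + 10*log10(A) = 208 - 2*70 + (-29) + 33 = 72

72 dB


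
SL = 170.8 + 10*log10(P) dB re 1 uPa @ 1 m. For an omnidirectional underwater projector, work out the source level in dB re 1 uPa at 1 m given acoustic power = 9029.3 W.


210.36 dB


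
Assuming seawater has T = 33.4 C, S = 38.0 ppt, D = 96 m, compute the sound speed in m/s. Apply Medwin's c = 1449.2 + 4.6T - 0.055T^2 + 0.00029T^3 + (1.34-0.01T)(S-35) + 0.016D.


c = 1449.2 + 4.6*33.4 - 0.055*33.4^2 + 0.00029*33.4^3 + (1.34 - 0.01*33.4)*(38.0 - 35) + 0.016*96 = 1556.84

1556.84 m/s


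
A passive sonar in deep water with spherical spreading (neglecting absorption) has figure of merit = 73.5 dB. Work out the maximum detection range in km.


4.73 km


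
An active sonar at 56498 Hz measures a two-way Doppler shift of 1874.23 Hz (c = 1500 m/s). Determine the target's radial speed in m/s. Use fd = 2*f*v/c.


24.88 m/s


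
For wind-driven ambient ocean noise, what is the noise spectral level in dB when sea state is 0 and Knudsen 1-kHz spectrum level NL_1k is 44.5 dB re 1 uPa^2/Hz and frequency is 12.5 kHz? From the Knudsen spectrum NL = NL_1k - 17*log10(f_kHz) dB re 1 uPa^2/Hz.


NL = NL_1k - 17*log10(f_kHz) = 44.5 - 17*log10(12.5) = 44.5 - (18.65) = 25.85

25.85 dB


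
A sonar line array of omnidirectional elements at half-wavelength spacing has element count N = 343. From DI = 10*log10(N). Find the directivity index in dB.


25.35 dB


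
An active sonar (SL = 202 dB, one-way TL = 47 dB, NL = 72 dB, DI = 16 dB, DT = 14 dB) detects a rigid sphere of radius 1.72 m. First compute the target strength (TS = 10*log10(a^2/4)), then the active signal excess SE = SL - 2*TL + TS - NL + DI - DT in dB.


Step 1: TS = 10*log10(1.72^2/4) = -1.31 dB
Step 2: SE = SL - 2*TL + TS - NL + DI - DT = 202 - 2*47 + (-1.31) - 72 + 16 - 14 = 36.69

36.69 dB


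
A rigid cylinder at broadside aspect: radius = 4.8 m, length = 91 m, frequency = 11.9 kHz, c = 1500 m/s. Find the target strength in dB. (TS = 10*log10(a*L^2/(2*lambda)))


lambda = 1500/11900 = 0.12605 m
TS = 10*log10(4.8*91^2/(2*0.12605)) = 51.98

51.98 dB


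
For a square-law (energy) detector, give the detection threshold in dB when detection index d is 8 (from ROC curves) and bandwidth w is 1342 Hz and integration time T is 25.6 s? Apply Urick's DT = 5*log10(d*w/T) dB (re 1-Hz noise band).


13.11 dB


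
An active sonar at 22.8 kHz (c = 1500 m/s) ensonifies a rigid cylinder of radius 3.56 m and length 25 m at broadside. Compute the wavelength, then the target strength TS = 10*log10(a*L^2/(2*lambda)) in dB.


Step 1: lambda = c/f = 1500/22800 = 0.06579 m
Step 2: TS = 10*log10(a*L^2/(2*lambda)) = 10*log10(3.56*25^2/(2*0.06579)) = 42.28

42.28 dB


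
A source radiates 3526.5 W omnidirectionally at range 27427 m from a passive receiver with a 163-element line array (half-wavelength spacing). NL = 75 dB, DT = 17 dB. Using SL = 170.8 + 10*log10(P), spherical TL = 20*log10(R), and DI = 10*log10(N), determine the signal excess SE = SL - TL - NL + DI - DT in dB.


47.63 dB


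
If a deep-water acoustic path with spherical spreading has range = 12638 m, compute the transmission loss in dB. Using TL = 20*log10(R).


82.03 dB


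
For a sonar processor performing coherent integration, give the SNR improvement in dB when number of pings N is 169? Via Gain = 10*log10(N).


22.28 dB


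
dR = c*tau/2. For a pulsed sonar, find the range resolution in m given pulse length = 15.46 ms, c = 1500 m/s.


dR = c*tau/2 = 1500 * 15.46e-3 / 2 = 11.595

11.595 m


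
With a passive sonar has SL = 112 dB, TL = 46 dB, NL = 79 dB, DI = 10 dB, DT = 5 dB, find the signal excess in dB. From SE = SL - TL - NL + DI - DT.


-8 dB


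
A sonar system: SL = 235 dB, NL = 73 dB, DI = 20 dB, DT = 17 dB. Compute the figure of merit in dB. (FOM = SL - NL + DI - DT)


FOM = SL - NL + DI - DT = 235 - 73 + 20 - 17 = 165

165 dB


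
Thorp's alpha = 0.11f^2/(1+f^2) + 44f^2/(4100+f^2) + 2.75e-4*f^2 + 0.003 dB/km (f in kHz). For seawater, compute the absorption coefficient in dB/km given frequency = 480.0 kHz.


f^2 = 230400.0
alpha = 0.11*230400.0/(1+230400.0) + 44*230400.0/(4100+230400.0) + 2.75e-4*230400.0 + 0.003 = 106.704

106.704 dB/km


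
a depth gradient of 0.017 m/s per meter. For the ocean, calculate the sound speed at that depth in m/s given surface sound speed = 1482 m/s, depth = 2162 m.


c = 1482 + 0.017 * 2162 = 1518.754

1518.754 m/s


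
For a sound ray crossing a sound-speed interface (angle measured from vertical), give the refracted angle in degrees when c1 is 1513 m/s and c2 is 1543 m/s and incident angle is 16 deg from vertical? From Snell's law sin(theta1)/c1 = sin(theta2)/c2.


sin(theta2) = (c2/c1)*sin(theta1) = (1543/1513)*sin(16 deg) = 0.2811
theta2 = arcsin(0.2811) = 16.33

16.33 deg


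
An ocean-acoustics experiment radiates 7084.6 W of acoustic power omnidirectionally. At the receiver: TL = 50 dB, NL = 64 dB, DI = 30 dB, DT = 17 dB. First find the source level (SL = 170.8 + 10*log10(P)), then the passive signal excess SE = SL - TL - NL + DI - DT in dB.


Step 1: SL = 170.8 + 10*log10(7084.6) = 209.3 dB
Step 2: SE = SL - TL - NL + DI - DT = 209.3 - 50 - 64 + 30 - 17 = 108.3

108.3 dB


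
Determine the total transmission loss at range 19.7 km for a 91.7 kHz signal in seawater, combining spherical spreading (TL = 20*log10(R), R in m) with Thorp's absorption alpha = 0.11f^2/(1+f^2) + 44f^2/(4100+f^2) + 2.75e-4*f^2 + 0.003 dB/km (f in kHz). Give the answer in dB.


Step 1 (Thorp): alpha = 0.11*8408.89/(1+8408.89) + 44*8408.89/(4100+8408.89) + 2.75e-4*8408.89 + 0.003 = 32.0037 dB/km
Step 2: TL_spread = 20*log10(19700) = 85.89 dB
Step 3: TL_abs = alpha*R = 32.0037 * 19.7 = 630.47 dB
Step 4: TL_total = 85.89 + 630.47 = 716.36

716.36 dB


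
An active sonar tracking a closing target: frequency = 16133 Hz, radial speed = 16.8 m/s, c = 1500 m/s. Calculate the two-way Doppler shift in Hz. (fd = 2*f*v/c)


fd = 2*f*v/c = 2 * 16133 * 16.8 / 1500 = 361.38

361.38 Hz


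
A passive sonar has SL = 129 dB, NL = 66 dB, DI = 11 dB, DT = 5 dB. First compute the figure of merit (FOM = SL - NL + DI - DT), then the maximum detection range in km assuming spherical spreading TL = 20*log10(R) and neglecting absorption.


Step 1: FOM = SL - NL + DI - DT = 129 - 66 + 11 - 5 = 69 dB
Step 2: at max range FOM = TL = 20*log10(R), so R = 10^(69/20) = 2818.38 m = 2.82 km

2.82 km


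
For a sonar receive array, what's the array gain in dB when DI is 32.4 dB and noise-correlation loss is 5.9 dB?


AG = DI - L_corr = 32.4 - 5.9 = 26.5

26.5 dB


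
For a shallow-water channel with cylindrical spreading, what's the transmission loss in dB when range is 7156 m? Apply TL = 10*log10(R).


TL = 10*log10(7156) = 38.55

38.55 dB


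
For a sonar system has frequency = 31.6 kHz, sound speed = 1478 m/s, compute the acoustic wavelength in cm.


lambda = c/f = 1478 / 31600 = 0.0468 m = 4.68 cm

4.68 cm


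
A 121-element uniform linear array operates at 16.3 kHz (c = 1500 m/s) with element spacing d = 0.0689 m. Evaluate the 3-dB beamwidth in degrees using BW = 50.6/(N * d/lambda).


Step 1: lambda = 1500/16300 = 0.09202 m
Step 2: d/lambda = 0.0689/0.09202 = 0.7488
Step 3: BW = 50.6/(N * d/lambda) = 50.6/(121 * 0.7488) = 0.56

0.56 deg


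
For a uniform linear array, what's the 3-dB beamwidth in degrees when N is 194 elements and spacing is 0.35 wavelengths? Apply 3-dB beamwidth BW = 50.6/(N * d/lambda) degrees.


0.75 deg


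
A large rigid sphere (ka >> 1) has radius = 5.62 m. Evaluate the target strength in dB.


8.97 dB


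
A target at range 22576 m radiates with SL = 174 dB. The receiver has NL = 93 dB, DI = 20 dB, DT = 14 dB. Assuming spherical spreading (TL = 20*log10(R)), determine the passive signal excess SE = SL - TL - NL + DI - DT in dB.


-0.07 dB


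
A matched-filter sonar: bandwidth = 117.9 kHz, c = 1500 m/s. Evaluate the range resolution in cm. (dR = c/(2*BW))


0.64 cm


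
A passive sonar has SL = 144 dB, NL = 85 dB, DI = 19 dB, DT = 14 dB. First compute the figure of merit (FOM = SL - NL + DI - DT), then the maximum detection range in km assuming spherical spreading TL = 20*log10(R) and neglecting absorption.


Step 1: FOM = SL - NL + DI - DT = 144 - 85 + 19 - 14 = 64 dB
Step 2: at max range FOM = TL = 20*log10(R), so R = 10^(64/20) = 1584.89 m = 1.58 km

1.58 km


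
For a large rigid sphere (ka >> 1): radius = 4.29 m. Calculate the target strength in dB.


TS = 10*log10(4.29^2 / 4) = 10*log10(4.601025) = 6.63

6.63 dB


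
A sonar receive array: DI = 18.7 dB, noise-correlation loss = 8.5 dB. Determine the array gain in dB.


AG = DI - L_corr = 18.7 - 8.5 = 10.2

10.2 dB


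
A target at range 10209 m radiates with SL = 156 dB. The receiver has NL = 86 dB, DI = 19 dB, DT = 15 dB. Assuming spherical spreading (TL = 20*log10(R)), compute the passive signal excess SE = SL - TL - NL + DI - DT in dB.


-6.18 dB


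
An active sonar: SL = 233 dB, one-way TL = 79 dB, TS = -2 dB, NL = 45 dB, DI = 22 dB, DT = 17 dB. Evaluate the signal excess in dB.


SE = SL - 2*TL + TS - NL + DI - DT = 233 - 2*79 + (-2) - 45 + 22 - 17 = 33

33 dB


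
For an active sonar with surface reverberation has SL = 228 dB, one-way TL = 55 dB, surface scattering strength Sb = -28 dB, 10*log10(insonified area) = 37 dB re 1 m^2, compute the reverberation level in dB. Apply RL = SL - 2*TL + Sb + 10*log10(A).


RL = SL - 2*TL + Sb + 10*log10(A) = 228 - 2*55 + (-28) + 37 = 127

127 dB


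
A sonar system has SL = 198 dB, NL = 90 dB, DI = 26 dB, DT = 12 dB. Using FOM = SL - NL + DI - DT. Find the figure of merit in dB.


FOM = SL - NL + DI - DT = 198 - 90 + 26 - 12 = 122

122 dB


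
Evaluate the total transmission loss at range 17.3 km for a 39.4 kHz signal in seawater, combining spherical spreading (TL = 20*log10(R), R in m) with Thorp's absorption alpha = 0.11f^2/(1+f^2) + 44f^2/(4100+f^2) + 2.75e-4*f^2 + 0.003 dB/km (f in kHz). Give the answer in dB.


303.16 dB


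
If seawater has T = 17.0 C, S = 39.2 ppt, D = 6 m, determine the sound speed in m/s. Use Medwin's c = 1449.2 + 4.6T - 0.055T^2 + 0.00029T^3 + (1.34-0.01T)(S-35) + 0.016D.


c = 1449.2 + 4.6*17.0 - 0.055*17.0^2 + 0.00029*17.0^3 + (1.34 - 0.01*17.0)*(39.2 - 35) + 0.016*6 = 1517.94

1517.94 m/s


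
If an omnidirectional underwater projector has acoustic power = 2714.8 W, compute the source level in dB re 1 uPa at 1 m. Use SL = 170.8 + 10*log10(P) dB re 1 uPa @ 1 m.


SL = 170.8 + 10*log10(2714.8) = 170.8 + 34.34 = 205.14

205.14 dB


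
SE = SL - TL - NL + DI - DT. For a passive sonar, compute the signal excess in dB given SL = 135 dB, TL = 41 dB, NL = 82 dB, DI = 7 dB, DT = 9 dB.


10 dB


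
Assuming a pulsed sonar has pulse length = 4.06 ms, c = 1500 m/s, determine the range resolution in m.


dR = c*tau/2 = 1500 * 4.06e-3 / 2 = 3.045

3.045 m


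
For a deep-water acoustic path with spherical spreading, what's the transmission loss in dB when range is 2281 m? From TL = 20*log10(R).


67.16 dB


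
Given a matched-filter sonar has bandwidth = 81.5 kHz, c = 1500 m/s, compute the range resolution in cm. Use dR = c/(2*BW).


dR = c/(2*BW) = 1500 / (2 * 81.5e3) = 0.0092 m = 0.92 cm

0.92 cm


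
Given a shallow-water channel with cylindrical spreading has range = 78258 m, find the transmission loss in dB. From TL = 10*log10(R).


TL = 10*log10(78258) = 48.94

48.94 dB


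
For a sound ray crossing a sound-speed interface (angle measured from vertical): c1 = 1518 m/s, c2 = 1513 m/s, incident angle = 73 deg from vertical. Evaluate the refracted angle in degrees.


72.39 deg


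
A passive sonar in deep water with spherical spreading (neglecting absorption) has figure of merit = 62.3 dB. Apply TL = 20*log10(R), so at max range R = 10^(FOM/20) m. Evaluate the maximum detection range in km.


At max range FOM = TL, so 20*log10(R) = 62.3
R = 10^(62.3/20) = 1303.17 m = 1.3 km

1.3 km


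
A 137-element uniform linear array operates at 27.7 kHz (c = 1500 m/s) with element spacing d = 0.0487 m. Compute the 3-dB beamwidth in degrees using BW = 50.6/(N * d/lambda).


Step 1: lambda = 1500/27700 = 0.05415 m
Step 2: d/lambda = 0.0487/0.05415 = 0.8994
Step 3: BW = 50.6/(N * d/lambda) = 50.6/(137 * 0.8994) = 0.41

0.41 deg


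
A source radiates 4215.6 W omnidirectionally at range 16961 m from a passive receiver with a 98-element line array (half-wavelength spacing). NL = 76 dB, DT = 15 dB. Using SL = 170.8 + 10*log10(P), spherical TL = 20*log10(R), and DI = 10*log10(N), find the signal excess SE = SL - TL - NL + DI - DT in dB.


Step 1: SL = 170.8 + 10*log10(4215.6) = 207.05 dB
Step 2: TL = 20*log10(16961) = 84.59 dB
Step 3: DI = 10*log10(98) = 19.91 dB
Step 4: SE = SL - TL - NL + DI - DT = 207.05 - 84.59 - 76 + 19.91 - 15 = 51.37

51.37 dB


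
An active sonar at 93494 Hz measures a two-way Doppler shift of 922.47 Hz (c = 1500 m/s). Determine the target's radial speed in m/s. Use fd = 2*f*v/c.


7.4 m/s


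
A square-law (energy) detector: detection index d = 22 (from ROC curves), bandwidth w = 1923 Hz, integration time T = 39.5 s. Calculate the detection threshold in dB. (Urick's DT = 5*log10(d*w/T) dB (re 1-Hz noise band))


DT = 5*log10(d*w/T) = 5*log10(22 * 1923 / 39.5) = 5*log10(1071.04) = 15.15

15.15 dB


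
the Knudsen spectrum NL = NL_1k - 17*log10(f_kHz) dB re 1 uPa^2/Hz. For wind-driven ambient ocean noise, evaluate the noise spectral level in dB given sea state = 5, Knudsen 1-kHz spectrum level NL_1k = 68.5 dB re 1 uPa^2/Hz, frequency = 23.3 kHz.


45.25 dB


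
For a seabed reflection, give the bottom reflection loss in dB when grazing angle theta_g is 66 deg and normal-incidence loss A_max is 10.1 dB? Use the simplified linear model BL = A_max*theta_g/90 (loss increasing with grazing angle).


BL = A_max * theta_g / 90 = 10.1 * 66 / 90 = 7.41

7.41 dB


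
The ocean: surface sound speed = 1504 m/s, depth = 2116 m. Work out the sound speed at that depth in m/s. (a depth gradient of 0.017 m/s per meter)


c = 1504 + 0.017 * 2116 = 1539.972

1539.972 m/s


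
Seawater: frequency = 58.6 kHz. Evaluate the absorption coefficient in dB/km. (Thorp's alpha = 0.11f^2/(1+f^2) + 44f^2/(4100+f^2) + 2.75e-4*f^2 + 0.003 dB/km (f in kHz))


f^2 = 3433.96
alpha = 0.11*3433.96/(1+3433.96) + 44*3433.96/(4100+3433.96) + 2.75e-4*3433.96 + 0.003 = 21.112

21.112 dB/km


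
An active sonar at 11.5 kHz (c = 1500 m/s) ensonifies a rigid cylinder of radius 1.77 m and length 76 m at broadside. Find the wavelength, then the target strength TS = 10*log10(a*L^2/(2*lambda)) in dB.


Step 1: lambda = c/f = 1500/11500 = 0.13043 m
Step 2: TS = 10*log10(a*L^2/(2*lambda)) = 10*log10(1.77*76^2/(2*0.13043)) = 45.93

45.93 dB


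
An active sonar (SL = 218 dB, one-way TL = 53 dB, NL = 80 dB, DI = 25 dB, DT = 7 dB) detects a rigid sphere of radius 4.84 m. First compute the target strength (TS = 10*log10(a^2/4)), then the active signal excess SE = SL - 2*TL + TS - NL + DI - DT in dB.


Step 1: TS = 10*log10(4.84^2/4) = 7.68 dB
Step 2: SE = SL - 2*TL + TS - NL + DI - DT = 218 - 2*53 + (7.68) - 80 + 25 - 7 = 57.68

57.68 dB


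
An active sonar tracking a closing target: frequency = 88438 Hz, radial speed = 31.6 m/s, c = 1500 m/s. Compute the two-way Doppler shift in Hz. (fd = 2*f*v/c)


fd = 2*f*v/c = 2 * 88438 * 31.6 / 1500 = 3726.19

3726.19 Hz


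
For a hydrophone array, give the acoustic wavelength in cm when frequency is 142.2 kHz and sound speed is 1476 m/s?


1.04 cm


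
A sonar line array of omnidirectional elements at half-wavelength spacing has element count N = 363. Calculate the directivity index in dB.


DI = 10*log10(363) = 25.6

25.6 dB


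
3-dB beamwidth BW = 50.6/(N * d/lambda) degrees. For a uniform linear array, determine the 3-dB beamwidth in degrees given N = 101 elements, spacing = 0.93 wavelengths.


BW = 50.6 / (101 * 0.93) = 50.6 / 93.93 = 0.54

0.54 deg


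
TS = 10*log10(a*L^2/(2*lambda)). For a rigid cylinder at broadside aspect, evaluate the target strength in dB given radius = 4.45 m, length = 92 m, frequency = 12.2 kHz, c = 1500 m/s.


51.85 dB


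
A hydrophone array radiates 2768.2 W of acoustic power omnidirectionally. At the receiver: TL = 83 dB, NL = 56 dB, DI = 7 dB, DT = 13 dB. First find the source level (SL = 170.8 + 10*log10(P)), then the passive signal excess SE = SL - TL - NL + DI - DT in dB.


Step 1: SL = 170.8 + 10*log10(2768.2) = 205.22 dB
Step 2: SE = SL - TL - NL + DI - DT = 205.22 - 83 - 56 + 7 - 13 = 60.22

60.22 dB


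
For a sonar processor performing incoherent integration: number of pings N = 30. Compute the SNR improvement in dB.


7.39 dB


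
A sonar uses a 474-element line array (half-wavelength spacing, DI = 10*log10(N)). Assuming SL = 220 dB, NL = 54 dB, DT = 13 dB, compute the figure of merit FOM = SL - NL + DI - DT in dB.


Step 1: DI = 10*log10(474) = 26.76 dB
Step 2: FOM = SL - NL + DI - DT = 220 - 54 + 26.76 - 13 = 179.76

179.76 dB


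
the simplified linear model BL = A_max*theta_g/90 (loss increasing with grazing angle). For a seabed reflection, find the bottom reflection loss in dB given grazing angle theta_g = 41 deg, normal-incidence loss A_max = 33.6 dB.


BL = A_max * theta_g / 90 = 33.6 * 41 / 90 = 15.31

15.31 dB
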